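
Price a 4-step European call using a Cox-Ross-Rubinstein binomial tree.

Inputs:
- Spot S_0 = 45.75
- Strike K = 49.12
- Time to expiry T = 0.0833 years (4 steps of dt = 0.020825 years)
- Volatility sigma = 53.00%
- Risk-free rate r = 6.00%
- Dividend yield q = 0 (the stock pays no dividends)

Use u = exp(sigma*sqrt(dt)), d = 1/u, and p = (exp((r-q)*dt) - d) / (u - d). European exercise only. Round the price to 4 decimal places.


Answer: Price = V(0,0) = 1.7373

Derivation:
dt = T/N = 0.020825
u = exp(sigma*sqrt(dt)) = 1.079484; d = 1/u = 0.926368
p = (exp((r-q)*dt) - d) / (u - d) = 0.489054
Discount per step: exp(-r*dt) = 0.998751
Stock lattice S(k, i) with i counting down-moves:
  k=0: S(0,0) = 45.7500
  k=1: S(1,0) = 49.3864; S(1,1) = 42.3813
  k=2: S(2,0) = 53.3119; S(2,1) = 45.7500; S(2,2) = 39.2607
  k=3: S(3,0) = 57.5493; S(3,1) = 49.3864; S(3,2) = 42.3813; S(3,3) = 36.3699
  k=4: S(4,0) = 62.1236; S(4,1) = 53.3119; S(4,2) = 45.7500; S(4,3) = 39.2607; S(4,4) = 33.6919
Terminal payoffs V(N, i) = max(S_T - K, 0):
  V(4,0) = 13.003617; V(4,1) = 4.191870; V(4,2) = 0.000000; V(4,3) = 0.000000; V(4,4) = 0.000000
Backward induction: V(k, i) = exp(-r*dt) * [p * V(k+1, i) + (1-p) * V(k+1, i+1)].
  V(3,0) = exp(-r*dt) * [p*13.003617 + (1-p)*4.191870] = 8.490674
  V(3,1) = exp(-r*dt) * [p*4.191870 + (1-p)*0.000000] = 2.047491
  V(3,2) = exp(-r*dt) * [p*0.000000 + (1-p)*0.000000] = 0.000000
  V(3,3) = exp(-r*dt) * [p*0.000000 + (1-p)*0.000000] = 0.000000
  V(2,0) = exp(-r*dt) * [p*8.490674 + (1-p)*2.047491] = 5.192064
  V(2,1) = exp(-r*dt) * [p*2.047491 + (1-p)*0.000000] = 1.000083
  V(2,2) = exp(-r*dt) * [p*0.000000 + (1-p)*0.000000] = 0.000000
  V(1,0) = exp(-r*dt) * [p*5.192064 + (1-p)*1.000083] = 3.046379
  V(1,1) = exp(-r*dt) * [p*1.000083 + (1-p)*0.000000] = 0.488484
  V(0,0) = exp(-r*dt) * [p*3.046379 + (1-p)*0.488484] = 1.737261


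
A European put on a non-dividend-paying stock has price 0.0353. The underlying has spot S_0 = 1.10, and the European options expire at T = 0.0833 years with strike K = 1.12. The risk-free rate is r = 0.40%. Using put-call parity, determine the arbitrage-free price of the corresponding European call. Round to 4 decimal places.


Put-call parity: C - P = S_0 * exp(-qT) - K * exp(-rT).
S_0 * exp(-qT) = 1.1000 * 1.00000000 = 1.10000000
K * exp(-rT) = 1.1200 * 0.99966686 = 1.11962688
C = P + S*exp(-qT) - K*exp(-rT)
C = 0.0353 + 1.10000000 - 1.11962688 = 0.0157

Answer: Call price = 0.0157


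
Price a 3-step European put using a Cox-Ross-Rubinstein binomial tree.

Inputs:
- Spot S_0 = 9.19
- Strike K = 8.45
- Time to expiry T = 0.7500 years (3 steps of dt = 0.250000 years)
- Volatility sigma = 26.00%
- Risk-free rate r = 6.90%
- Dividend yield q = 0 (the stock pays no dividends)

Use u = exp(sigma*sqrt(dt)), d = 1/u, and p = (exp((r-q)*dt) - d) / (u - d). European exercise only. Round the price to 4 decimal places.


Answer: Price = V(0,0) = 0.3392

Derivation:
dt = T/N = 0.250000
u = exp(sigma*sqrt(dt)) = 1.138828; d = 1/u = 0.878095
p = (exp((r-q)*dt) - d) / (u - d) = 0.534279
Discount per step: exp(-r*dt) = 0.982898
Stock lattice S(k, i) with i counting down-moves:
  k=0: S(0,0) = 9.1900
  k=1: S(1,0) = 10.4658; S(1,1) = 8.0697
  k=2: S(2,0) = 11.9188; S(2,1) = 9.1900; S(2,2) = 7.0860
  k=3: S(3,0) = 13.5735; S(3,1) = 10.4658; S(3,2) = 8.0697; S(3,3) = 6.2222
Terminal payoffs V(N, i) = max(K - S_T, 0):
  V(3,0) = 0.000000; V(3,1) = 0.000000; V(3,2) = 0.380303; V(3,3) = 2.227847
Backward induction: V(k, i) = exp(-r*dt) * [p * V(k+1, i) + (1-p) * V(k+1, i+1)].
  V(2,0) = exp(-r*dt) * [p*0.000000 + (1-p)*0.000000] = 0.000000
  V(2,1) = exp(-r*dt) * [p*0.000000 + (1-p)*0.380303] = 0.174086
  V(2,2) = exp(-r*dt) * [p*0.380303 + (1-p)*2.227847] = 1.219523
  V(1,0) = exp(-r*dt) * [p*0.000000 + (1-p)*0.174086] = 0.079689
  V(1,1) = exp(-r*dt) * [p*0.174086 + (1-p)*1.219523] = 0.649664
  V(0,0) = exp(-r*dt) * [p*0.079689 + (1-p)*0.649664] = 0.339236


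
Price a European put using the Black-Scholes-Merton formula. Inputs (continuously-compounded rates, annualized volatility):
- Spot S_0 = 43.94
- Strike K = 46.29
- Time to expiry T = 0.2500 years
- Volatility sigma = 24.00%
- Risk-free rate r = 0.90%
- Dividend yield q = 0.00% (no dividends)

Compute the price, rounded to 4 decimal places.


Answer: Price = 3.4621

Derivation:
d1 = (ln(S/K) + (r - q + 0.5*sigma^2) * T) / (sigma * sqrt(T)) = -0.35542407
d2 = d1 - sigma * sqrt(T) = -0.47542407
exp(-rT) = 0.99775253; exp(-qT) = 1.00000000
P = K * exp(-rT) * N(-d2) - S_0 * exp(-qT) * N(-d1)
N(-d1) = 0.63886404; N(-d2) = 0.68275763
P = 46.2900 * 0.99775253 * 0.68275763 - 43.9400 * 1.00000000 * 0.63886404 = 3.4621


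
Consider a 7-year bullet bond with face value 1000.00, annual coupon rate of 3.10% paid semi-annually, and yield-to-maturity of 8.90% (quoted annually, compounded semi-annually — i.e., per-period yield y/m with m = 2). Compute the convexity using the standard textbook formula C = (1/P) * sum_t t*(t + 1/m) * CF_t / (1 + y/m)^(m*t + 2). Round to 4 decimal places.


Coupon per period c = face * coupon_rate / m = 15.500000
Periods per year m = 2; per-period yield y/m = 0.044500
Number of cashflows N = 14
Cashflows (t years, CF_t, discount factor 1/(1+y/m)^(m*t), PV):
  t = 0.5000: CF_t = 15.500000, DF = 0.957396, PV = 14.839636
  t = 1.0000: CF_t = 15.500000, DF = 0.916607, PV = 14.207407
  t = 1.5000: CF_t = 15.500000, DF = 0.877556, PV = 13.602113
  t = 2.0000: CF_t = 15.500000, DF = 0.840168, PV = 13.022607
  t = 2.5000: CF_t = 15.500000, DF = 0.804374, PV = 12.467790
  t = 3.0000: CF_t = 15.500000, DF = 0.770104, PV = 11.936611
  t = 3.5000: CF_t = 15.500000, DF = 0.737294, PV = 11.428062
  t = 4.0000: CF_t = 15.500000, DF = 0.705883, PV = 10.941180
  t = 4.5000: CF_t = 15.500000, DF = 0.675809, PV = 10.475040
  t = 5.0000: CF_t = 15.500000, DF = 0.647017, PV = 10.028760
  t = 5.5000: CF_t = 15.500000, DF = 0.619451, PV = 9.601494
  t = 6.0000: CF_t = 15.500000, DF = 0.593060, PV = 9.192431
  t = 6.5000: CF_t = 15.500000, DF = 0.567793, PV = 8.800795
  t = 7.0000: CF_t = 1015.500000, DF = 0.543603, PV = 552.028764
Price P = sum_t PV_t = 702.572688
Convexity numerator sum_t t*(t + 1/m) * CF_t / (1+y/m)^(m*t + 2):
  t = 0.5000: term = 6.801056
  t = 1.0000: term = 19.533910
  t = 1.5000: term = 37.403370
  t = 2.0000: term = 59.683054
  t = 2.5000: term = 85.710465
  t = 3.0000: term = 114.882385
  t = 3.5000: term = 146.650563
  t = 4.0000: term = 180.517687
  t = 4.5000: term = 216.033613
  t = 5.0000: term = 252.791845
  t = 5.5000: term = 290.426246
  t = 6.0000: term = 328.607964
  t = 6.5000: term = 367.042564
  t = 7.0000: term = 26564.651456
Convexity = (1/P) * sum = 28670.736179 / 702.572688 = 40.808213

Answer: Convexity = 40.8082


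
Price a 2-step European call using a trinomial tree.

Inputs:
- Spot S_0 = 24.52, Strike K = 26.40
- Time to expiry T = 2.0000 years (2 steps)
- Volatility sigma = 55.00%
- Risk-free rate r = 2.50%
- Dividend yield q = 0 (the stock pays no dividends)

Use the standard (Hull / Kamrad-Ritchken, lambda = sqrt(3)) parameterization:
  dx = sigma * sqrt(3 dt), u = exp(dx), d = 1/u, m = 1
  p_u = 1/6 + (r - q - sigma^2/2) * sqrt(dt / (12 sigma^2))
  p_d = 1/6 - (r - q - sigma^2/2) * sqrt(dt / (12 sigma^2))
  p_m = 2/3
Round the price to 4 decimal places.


dt = T/N = 1.000000; dx = sigma*sqrt(3*dt) = 0.952628
u = exp(dx) = 2.592514; d = 1/u = 0.385726
p_u = 0.100403, p_m = 0.666667, p_d = 0.232931
Discount per step: exp(-r*dt) = 0.975310
Stock lattice S(k, j) with j the centered position index:
  k=0: S(0,+0) = 24.5200
  k=1: S(1,-1) = 9.4580; S(1,+0) = 24.5200; S(1,+1) = 63.5684
  k=2: S(2,-2) = 3.6482; S(2,-1) = 9.4580; S(2,+0) = 24.5200; S(2,+1) = 63.5684; S(2,+2) = 164.8020
Terminal payoffs V(N, j) = max(S_T - K, 0):
  V(2,-2) = 0.000000; V(2,-1) = 0.000000; V(2,+0) = 0.000000; V(2,+1) = 37.168436; V(2,+2) = 138.402041
Backward induction: V(k, j) = exp(-r*dt) * [p_u * V(k+1, j+1) + p_m * V(k+1, j) + p_d * V(k+1, j-1)]
  V(1,-1) = exp(-r*dt) * [p_u*0.000000 + p_m*0.000000 + p_d*0.000000] = 0.000000
  V(1,+0) = exp(-r*dt) * [p_u*37.168436 + p_m*0.000000 + p_d*0.000000] = 3.639669
  V(1,+1) = exp(-r*dt) * [p_u*138.402041 + p_m*37.168436 + p_d*0.000000] = 37.719996
  V(0,+0) = exp(-r*dt) * [p_u*37.719996 + p_m*3.639669 + p_d*0.000000] = 6.060217

Answer: Price = V(0,0) = 6.0602


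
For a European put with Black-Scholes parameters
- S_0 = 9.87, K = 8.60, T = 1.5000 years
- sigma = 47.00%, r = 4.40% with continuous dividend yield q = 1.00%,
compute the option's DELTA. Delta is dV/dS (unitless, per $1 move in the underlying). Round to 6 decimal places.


Answer: Delta = -0.265042

Derivation:
d1 = 0.6156951428; d2 = 0.0400650532
phi(d1) = 0.3300606717; exp(-qT) = 0.9851119396; exp(-rT) = 0.9361308643
N(-d1) = 0.2690478718
Delta = -exp(-qT) * N(-d1) = -0.9851119396 * 0.2690478718 = -0.265042


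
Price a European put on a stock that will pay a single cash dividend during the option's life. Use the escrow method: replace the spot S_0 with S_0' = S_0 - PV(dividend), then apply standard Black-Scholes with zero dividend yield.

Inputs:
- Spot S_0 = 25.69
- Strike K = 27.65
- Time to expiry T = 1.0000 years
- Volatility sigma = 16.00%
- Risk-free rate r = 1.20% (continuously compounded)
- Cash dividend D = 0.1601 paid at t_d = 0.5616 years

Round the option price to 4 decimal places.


PV(D) = D * exp(-r * t_d) = 0.1601 * 0.99328346 = 0.15902468
S_0' = S_0 - PV(D) = 25.6900 - 0.15902468 = 25.53097532
d1 = (ln(S_0'/K) + (r + sigma^2/2)*T) / (sigma*sqrt(T)) = -0.34333309
d2 = d1 - sigma*sqrt(T) = -0.50333309
exp(-rT) = 0.98807171
N(-d1) = 0.63432606; N(-d2) = 0.69263495
P = K * exp(-rT) * N(-d2) - S_0' * N(-d1) = 27.6500 * 0.98807171 * 0.69263495 - 25.53097532 * 0.63432606 = 2.7280

Answer: Price = 2.7280


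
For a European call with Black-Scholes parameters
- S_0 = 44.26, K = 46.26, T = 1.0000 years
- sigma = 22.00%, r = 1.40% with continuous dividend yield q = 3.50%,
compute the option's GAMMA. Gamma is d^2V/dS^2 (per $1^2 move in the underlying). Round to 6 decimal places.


d1 = -0.1863469190; d2 = -0.4063469190
phi(d1) = 0.3920753962; exp(-qT) = 0.9656054163; exp(-rT) = 0.9860975443
Gamma = exp(-qT) * phi(d1) / (S * sigma * sqrt(T)) = 0.9656054163 * 0.3920753962 / (44.2600 * 0.2200 * 1.0000000000) = 0.038881

Answer: Gamma = 0.038881


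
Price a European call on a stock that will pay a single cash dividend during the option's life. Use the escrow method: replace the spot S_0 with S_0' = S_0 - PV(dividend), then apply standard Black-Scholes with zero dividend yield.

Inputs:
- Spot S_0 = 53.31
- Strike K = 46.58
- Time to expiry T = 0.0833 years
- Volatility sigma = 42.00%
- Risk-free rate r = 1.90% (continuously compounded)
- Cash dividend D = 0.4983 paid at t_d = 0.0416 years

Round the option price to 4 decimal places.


Answer: Price = 6.7608

Derivation:
PV(D) = D * exp(-r * t_d) = 0.4983 * 0.99920991 = 0.49790630
S_0' = S_0 - PV(D) = 53.3100 - 0.49790630 = 52.81209370
d1 = (ln(S_0'/K) + (r + sigma^2/2)*T) / (sigma*sqrt(T)) = 1.10954857
d2 = d1 - sigma*sqrt(T) = 0.98832927
exp(-rT) = 0.99841855
N(d1) = 0.86640320; N(d2) = 0.83850429
C = S_0' * N(d1) - K * exp(-rT) * N(d2) = 52.81209370 * 0.86640320 - 46.5800 * 0.99841855 * 0.83850429 = 6.7608


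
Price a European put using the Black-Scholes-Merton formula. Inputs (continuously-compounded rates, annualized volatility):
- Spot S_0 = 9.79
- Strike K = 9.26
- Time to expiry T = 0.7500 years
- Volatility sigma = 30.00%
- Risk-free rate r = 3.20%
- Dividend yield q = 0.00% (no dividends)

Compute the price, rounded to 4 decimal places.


d1 = (ln(S/K) + (r - q + 0.5*sigma^2) * T) / (sigma * sqrt(T)) = 0.43650532
d2 = d1 - sigma * sqrt(T) = 0.17669770
exp(-rT) = 0.97628571; exp(-qT) = 1.00000000
P = K * exp(-rT) * N(-d2) - S_0 * exp(-qT) * N(-d1)
N(-d1) = 0.33123507; N(-d2) = 0.42987293
P = 9.2600 * 0.97628571 * 0.42987293 - 9.7900 * 1.00000000 * 0.33123507 = 0.6434

Answer: Price = 0.6434


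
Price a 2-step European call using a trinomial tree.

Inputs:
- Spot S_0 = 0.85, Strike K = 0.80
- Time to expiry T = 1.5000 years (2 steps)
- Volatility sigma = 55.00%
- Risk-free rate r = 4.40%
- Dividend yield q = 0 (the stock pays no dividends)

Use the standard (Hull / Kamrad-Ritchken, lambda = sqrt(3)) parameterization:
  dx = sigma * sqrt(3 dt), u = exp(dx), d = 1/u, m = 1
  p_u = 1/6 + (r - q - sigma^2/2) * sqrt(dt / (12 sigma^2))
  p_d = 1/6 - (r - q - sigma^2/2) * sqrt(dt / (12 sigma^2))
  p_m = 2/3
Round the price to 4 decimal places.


dt = T/N = 0.750000; dx = sigma*sqrt(3*dt) = 0.825000
u = exp(dx) = 2.281881; d = 1/u = 0.438235
p_u = 0.117917, p_m = 0.666667, p_d = 0.215417
Discount per step: exp(-r*dt) = 0.967539
Stock lattice S(k, j) with j the centered position index:
  k=0: S(0,+0) = 0.8500
  k=1: S(1,-1) = 0.3725; S(1,+0) = 0.8500; S(1,+1) = 1.9396
  k=2: S(2,-2) = 0.1632; S(2,-1) = 0.3725; S(2,+0) = 0.8500; S(2,+1) = 1.9396; S(2,+2) = 4.4259
Terminal payoffs V(N, j) = max(S_T - K, 0):
  V(2,-2) = 0.000000; V(2,-1) = 0.000000; V(2,+0) = 0.050000; V(2,+1) = 1.139599; V(2,+2) = 3.625933
Backward induction: V(k, j) = exp(-r*dt) * [p_u * V(k+1, j+1) + p_m * V(k+1, j) + p_d * V(k+1, j-1)]
  V(1,-1) = exp(-r*dt) * [p_u*0.050000 + p_m*0.000000 + p_d*0.000000] = 0.005704
  V(1,+0) = exp(-r*dt) * [p_u*1.139599 + p_m*0.050000 + p_d*0.000000] = 0.162267
  V(1,+1) = exp(-r*dt) * [p_u*3.625933 + p_m*1.139599 + p_d*0.050000] = 1.159170
  V(0,+0) = exp(-r*dt) * [p_u*1.159170 + p_m*0.162267 + p_d*0.005704] = 0.238104

Answer: Price = V(0,0) = 0.2381


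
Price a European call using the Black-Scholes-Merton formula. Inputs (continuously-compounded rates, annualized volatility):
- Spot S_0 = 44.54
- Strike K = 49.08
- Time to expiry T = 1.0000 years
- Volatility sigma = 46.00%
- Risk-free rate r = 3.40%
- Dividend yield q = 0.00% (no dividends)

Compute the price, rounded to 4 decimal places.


d1 = (ln(S/K) + (r - q + 0.5*sigma^2) * T) / (sigma * sqrt(T)) = 0.09290444
d2 = d1 - sigma * sqrt(T) = -0.36709556
exp(-rT) = 0.96657150; exp(-qT) = 1.00000000
C = S_0 * exp(-qT) * N(d1) - K * exp(-rT) * N(d2)
N(d1) = 0.53701026; N(d2) = 0.35677387
C = 44.5400 * 1.00000000 * 0.53701026 - 49.0800 * 0.96657150 * 0.35677387 = 6.9933

Answer: Price = 6.9933


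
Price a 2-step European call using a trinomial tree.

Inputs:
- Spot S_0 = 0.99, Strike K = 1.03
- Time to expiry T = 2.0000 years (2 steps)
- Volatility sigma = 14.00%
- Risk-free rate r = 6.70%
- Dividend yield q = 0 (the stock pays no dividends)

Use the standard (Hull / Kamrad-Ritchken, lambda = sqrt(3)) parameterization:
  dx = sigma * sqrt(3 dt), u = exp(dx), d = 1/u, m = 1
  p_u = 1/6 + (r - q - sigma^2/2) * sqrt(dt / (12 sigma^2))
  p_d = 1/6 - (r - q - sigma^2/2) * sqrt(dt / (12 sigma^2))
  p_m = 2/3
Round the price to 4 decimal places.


Answer: Price = V(0,0) = 0.1178

Derivation:
dt = T/N = 1.000000; dx = sigma*sqrt(3*dt) = 0.242487
u = exp(dx) = 1.274415; d = 1/u = 0.784674
p_u = 0.284611, p_m = 0.666667, p_d = 0.048722
Discount per step: exp(-r*dt) = 0.935195
Stock lattice S(k, j) with j the centered position index:
  k=0: S(0,+0) = 0.9900
  k=1: S(1,-1) = 0.7768; S(1,+0) = 0.9900; S(1,+1) = 1.2617
  k=2: S(2,-2) = 0.6096; S(2,-1) = 0.7768; S(2,+0) = 0.9900; S(2,+1) = 1.2617; S(2,+2) = 1.6079
Terminal payoffs V(N, j) = max(S_T - K, 0):
  V(2,-2) = 0.000000; V(2,-1) = 0.000000; V(2,+0) = 0.000000; V(2,+1) = 0.231671; V(2,+2) = 0.577892
Backward induction: V(k, j) = exp(-r*dt) * [p_u * V(k+1, j+1) + p_m * V(k+1, j) + p_d * V(k+1, j-1)]
  V(1,-1) = exp(-r*dt) * [p_u*0.000000 + p_m*0.000000 + p_d*0.000000] = 0.000000
  V(1,+0) = exp(-r*dt) * [p_u*0.231671 + p_m*0.000000 + p_d*0.000000] = 0.061663
  V(1,+1) = exp(-r*dt) * [p_u*0.577892 + p_m*0.231671 + p_d*0.000000] = 0.298254
  V(0,+0) = exp(-r*dt) * [p_u*0.298254 + p_m*0.061663 + p_d*0.000000] = 0.117830


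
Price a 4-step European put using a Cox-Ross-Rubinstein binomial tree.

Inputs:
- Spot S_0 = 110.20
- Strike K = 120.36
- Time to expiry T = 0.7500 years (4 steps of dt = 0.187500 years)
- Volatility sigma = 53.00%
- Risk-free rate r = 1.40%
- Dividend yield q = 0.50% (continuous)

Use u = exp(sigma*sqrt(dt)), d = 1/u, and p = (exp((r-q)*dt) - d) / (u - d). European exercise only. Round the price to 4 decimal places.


Answer: Price = V(0,0) = 25.9748

Derivation:
dt = T/N = 0.187500
u = exp(sigma*sqrt(dt)) = 1.257967; d = 1/u = 0.794934
p = (exp((r-q)*dt) - d) / (u - d) = 0.446524
Discount per step: exp(-r*dt) = 0.997378
Stock lattice S(k, i) with i counting down-moves:
  k=0: S(0,0) = 110.2000
  k=1: S(1,0) = 138.6279; S(1,1) = 87.6017
  k=2: S(2,0) = 174.3893; S(2,1) = 110.2000; S(2,2) = 69.6375
  k=3: S(3,0) = 219.3760; S(3,1) = 138.6279; S(3,2) = 87.6017; S(3,3) = 55.3572
  k=4: S(4,0) = 275.9677; S(4,1) = 174.3893; S(4,2) = 110.2000; S(4,3) = 69.6375; S(4,4) = 44.0053
Terminal payoffs V(N, i) = max(K - S_T, 0):
  V(4,0) = 0.000000; V(4,1) = 0.000000; V(4,2) = 10.160000; V(4,3) = 50.722485; V(4,4) = 76.354705
Backward induction: V(k, i) = exp(-r*dt) * [p * V(k+1, i) + (1-p) * V(k+1, i+1)].
  V(3,0) = exp(-r*dt) * [p*0.000000 + (1-p)*0.000000] = 0.000000
  V(3,1) = exp(-r*dt) * [p*0.000000 + (1-p)*10.160000] = 5.608576
  V(3,2) = exp(-r*dt) * [p*10.160000 + (1-p)*50.722485] = 32.524878
  V(3,3) = exp(-r*dt) * [p*50.722485 + (1-p)*76.354705] = 64.739144
  V(2,0) = exp(-r*dt) * [p*0.000000 + (1-p)*5.608576] = 3.096075
  V(2,1) = exp(-r*dt) * [p*5.608576 + (1-p)*32.524878] = 20.452350
  V(2,2) = exp(-r*dt) * [p*32.524878 + (1-p)*64.739144] = 50.222699
  V(1,0) = exp(-r*dt) * [p*3.096075 + (1-p)*20.452350] = 12.669059
  V(1,1) = exp(-r*dt) * [p*20.452350 + (1-p)*50.222699] = 36.832715
  V(0,0) = exp(-r*dt) * [p*12.669059 + (1-p)*36.832715] = 25.974793


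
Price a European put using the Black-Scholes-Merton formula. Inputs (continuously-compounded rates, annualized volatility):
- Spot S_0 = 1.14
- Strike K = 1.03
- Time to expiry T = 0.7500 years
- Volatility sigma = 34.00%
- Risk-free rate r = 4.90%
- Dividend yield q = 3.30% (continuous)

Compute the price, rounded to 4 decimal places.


d1 = (ln(S/K) + (r - q + 0.5*sigma^2) * T) / (sigma * sqrt(T)) = 0.53258681
d2 = d1 - sigma * sqrt(T) = 0.23813817
exp(-rT) = 0.96391708; exp(-qT) = 0.97555377
P = K * exp(-rT) * N(-d2) - S_0 * exp(-qT) * N(-d1)
N(-d1) = 0.29715982; N(-d2) = 0.40588696
P = 1.0300 * 0.96391708 * 0.40588696 - 1.1400 * 0.97555377 * 0.29715982 = 0.0725

Answer: Price = 0.0725


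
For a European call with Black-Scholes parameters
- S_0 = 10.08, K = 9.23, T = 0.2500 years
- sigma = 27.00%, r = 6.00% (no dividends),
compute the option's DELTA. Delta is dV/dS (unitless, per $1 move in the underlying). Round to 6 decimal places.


d1 = 0.8311608454; d2 = 0.6961608454
phi(d1) = 0.2824220463; exp(-qT) = 1.0000000000; exp(-rT) = 0.9851119396
N(d1) = 0.7970586146
Delta = exp(-qT) * N(d1) = 1.0000000000 * 0.7970586146 = 0.797059

Answer: Delta = 0.797059


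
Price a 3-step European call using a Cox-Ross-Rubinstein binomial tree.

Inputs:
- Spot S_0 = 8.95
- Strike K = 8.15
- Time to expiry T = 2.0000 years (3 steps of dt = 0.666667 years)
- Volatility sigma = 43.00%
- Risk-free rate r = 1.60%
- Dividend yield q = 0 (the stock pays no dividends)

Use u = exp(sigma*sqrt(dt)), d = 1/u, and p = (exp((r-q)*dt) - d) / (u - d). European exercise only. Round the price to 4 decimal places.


Answer: Price = V(0,0) = 2.7203

Derivation:
dt = T/N = 0.666667
u = exp(sigma*sqrt(dt)) = 1.420620; d = 1/u = 0.703918
p = (exp((r-q)*dt) - d) / (u - d) = 0.428080
Discount per step: exp(-r*dt) = 0.989390
Stock lattice S(k, i) with i counting down-moves:
  k=0: S(0,0) = 8.9500
  k=1: S(1,0) = 12.7146; S(1,1) = 6.3001
  k=2: S(2,0) = 18.0625; S(2,1) = 8.9500; S(2,2) = 4.4347
  k=3: S(3,0) = 25.6600; S(3,1) = 12.7146; S(3,2) = 6.3001; S(3,3) = 3.1217
Terminal payoffs V(N, i) = max(S_T - K, 0):
  V(3,0) = 17.510020; V(3,1) = 4.564551; V(3,2) = 0.000000; V(3,3) = 0.000000
Backward induction: V(k, i) = exp(-r*dt) * [p * V(k+1, i) + (1-p) * V(k+1, i+1)].
  V(2,0) = exp(-r*dt) * [p*17.510020 + (1-p)*4.564551] = 9.999019
  V(2,1) = exp(-r*dt) * [p*4.564551 + (1-p)*0.000000] = 1.933261
  V(2,2) = exp(-r*dt) * [p*0.000000 + (1-p)*0.000000] = 0.000000
  V(1,0) = exp(-r*dt) * [p*9.999019 + (1-p)*1.933261] = 5.328904
  V(1,1) = exp(-r*dt) * [p*1.933261 + (1-p)*0.000000] = 0.818809
  V(0,0) = exp(-r*dt) * [p*5.328904 + (1-p)*0.818809] = 2.720318


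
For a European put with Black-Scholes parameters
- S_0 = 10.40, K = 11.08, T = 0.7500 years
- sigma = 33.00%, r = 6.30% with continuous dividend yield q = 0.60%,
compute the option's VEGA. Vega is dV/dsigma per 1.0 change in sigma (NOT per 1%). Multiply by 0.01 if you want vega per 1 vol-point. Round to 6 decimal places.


d1 = 0.0708623094; d2 = -0.2149260739
phi(d1) = 0.3979418990; exp(-qT) = 0.9955101098; exp(-rT) = 0.9538489056
Vega = S * exp(-qT) * phi(d1) * sqrt(T) = 10.4000 * 0.9955101098 * 0.3979418990 * 0.8660254038 = 3.568037

Answer: Vega = 3.568037


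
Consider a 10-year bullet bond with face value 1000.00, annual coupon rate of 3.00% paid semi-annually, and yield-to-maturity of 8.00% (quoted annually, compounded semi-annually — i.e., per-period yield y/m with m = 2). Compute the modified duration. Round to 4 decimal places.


Coupon per period c = face * coupon_rate / m = 15.000000
Periods per year m = 2; per-period yield y/m = 0.040000
Number of cashflows N = 20
Cashflows (t years, CF_t, discount factor 1/(1+y/m)^(m*t), PV):
  t = 0.5000: CF_t = 15.000000, DF = 0.961538, PV = 14.423077
  t = 1.0000: CF_t = 15.000000, DF = 0.924556, PV = 13.868343
  t = 1.5000: CF_t = 15.000000, DF = 0.888996, PV = 13.334945
  t = 2.0000: CF_t = 15.000000, DF = 0.854804, PV = 12.822063
  t = 2.5000: CF_t = 15.000000, DF = 0.821927, PV = 12.328907
  t = 3.0000: CF_t = 15.000000, DF = 0.790315, PV = 11.854718
  t = 3.5000: CF_t = 15.000000, DF = 0.759918, PV = 11.398767
  t = 4.0000: CF_t = 15.000000, DF = 0.730690, PV = 10.960353
  t = 4.5000: CF_t = 15.000000, DF = 0.702587, PV = 10.538801
  t = 5.0000: CF_t = 15.000000, DF = 0.675564, PV = 10.133463
  t = 5.5000: CF_t = 15.000000, DF = 0.649581, PV = 9.743714
  t = 6.0000: CF_t = 15.000000, DF = 0.624597, PV = 9.368956
  t = 6.5000: CF_t = 15.000000, DF = 0.600574, PV = 9.008611
  t = 7.0000: CF_t = 15.000000, DF = 0.577475, PV = 8.662126
  t = 7.5000: CF_t = 15.000000, DF = 0.555265, PV = 8.328968
  t = 8.0000: CF_t = 15.000000, DF = 0.533908, PV = 8.008623
  t = 8.5000: CF_t = 15.000000, DF = 0.513373, PV = 7.700599
  t = 9.0000: CF_t = 15.000000, DF = 0.493628, PV = 7.404422
  t = 9.5000: CF_t = 15.000000, DF = 0.474642, PV = 7.119636
  t = 10.0000: CF_t = 1015.000000, DF = 0.456387, PV = 463.232750
Price P = sum_t PV_t = 660.241841
First compute Macaulay numerator sum_t t * PV_t:
  t * PV_t at t = 0.5000: 7.211538
  t * PV_t at t = 1.0000: 13.868343
  t * PV_t at t = 1.5000: 20.002418
  t * PV_t at t = 2.0000: 25.644126
  t * PV_t at t = 2.5000: 30.822267
  t * PV_t at t = 3.0000: 35.564154
  t * PV_t at t = 3.5000: 39.895685
  t * PV_t at t = 4.0000: 43.841412
  t * PV_t at t = 4.5000: 47.424605
  t * PV_t at t = 5.0000: 50.667313
  t * PV_t at t = 5.5000: 53.590427
  t * PV_t at t = 6.0000: 56.213734
  t * PV_t at t = 6.5000: 58.555973
  t * PV_t at t = 7.0000: 60.634884
  t * PV_t at t = 7.5000: 62.467257
  t * PV_t at t = 8.0000: 64.068981
  t * PV_t at t = 8.5000: 65.455089
  t * PV_t at t = 9.0000: 66.639796
  t * PV_t at t = 9.5000: 67.636545
  t * PV_t at t = 10.0000: 4632.327504
Macaulay duration D = 5502.532051 / 660.241841 = 8.334116
Modified duration = D / (1 + y/m) = 8.334116 / (1 + 0.040000) = 8.013573

Answer: Modified duration = 8.0136


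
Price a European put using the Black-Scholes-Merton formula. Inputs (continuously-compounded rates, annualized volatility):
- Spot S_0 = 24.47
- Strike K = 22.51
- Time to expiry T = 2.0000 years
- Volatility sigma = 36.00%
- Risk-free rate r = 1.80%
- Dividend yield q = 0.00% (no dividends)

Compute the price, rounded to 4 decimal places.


Answer: Price = 3.3863

Derivation:
d1 = (ln(S/K) + (r - q + 0.5*sigma^2) * T) / (sigma * sqrt(T)) = 0.48925548
d2 = d1 - sigma * sqrt(T) = -0.01986141
exp(-rT) = 0.96464029; exp(-qT) = 1.00000000
P = K * exp(-rT) * N(-d2) - S_0 * exp(-qT) * N(-d1)
N(-d1) = 0.31233042; N(-d2) = 0.50792303
P = 22.5100 * 0.96464029 * 0.50792303 - 24.4700 * 1.00000000 * 0.31233042 = 3.3863


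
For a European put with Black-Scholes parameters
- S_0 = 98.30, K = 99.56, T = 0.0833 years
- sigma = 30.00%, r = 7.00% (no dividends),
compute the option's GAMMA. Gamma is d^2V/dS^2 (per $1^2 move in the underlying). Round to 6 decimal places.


d1 = -0.0364606155; d2 = -0.1230458336
phi(d1) = 0.3986771963; exp(-qT) = 1.0000000000; exp(-rT) = 0.9941859673
Gamma = exp(-qT) * phi(d1) / (S * sigma * sqrt(T)) = 1.0000000000 * 0.3986771963 / (98.3000 * 0.3000 * 0.2886173938) = 0.046841

Answer: Gamma = 0.046841


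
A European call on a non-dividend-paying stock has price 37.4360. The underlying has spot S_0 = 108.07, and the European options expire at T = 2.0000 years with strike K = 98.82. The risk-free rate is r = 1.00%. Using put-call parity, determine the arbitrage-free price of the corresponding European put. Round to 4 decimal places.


Answer: Put price = 26.2292

Derivation:
Put-call parity: C - P = S_0 * exp(-qT) - K * exp(-rT).
S_0 * exp(-qT) = 108.0700 * 1.00000000 = 108.07000000
K * exp(-rT) = 98.8200 * 0.98019867 = 96.86323290
P = C - S*exp(-qT) + K*exp(-rT)
P = 37.4360 - 108.07000000 + 96.86323290 = 26.2292


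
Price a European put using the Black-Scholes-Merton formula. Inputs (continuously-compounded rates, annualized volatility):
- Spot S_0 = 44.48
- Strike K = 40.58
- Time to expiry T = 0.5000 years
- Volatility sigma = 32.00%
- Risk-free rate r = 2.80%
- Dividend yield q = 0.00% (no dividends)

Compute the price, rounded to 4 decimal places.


Answer: Price = 1.9796

Derivation:
d1 = (ln(S/K) + (r - q + 0.5*sigma^2) * T) / (sigma * sqrt(T)) = 0.58055374
d2 = d1 - sigma * sqrt(T) = 0.35427957
exp(-rT) = 0.98609754; exp(-qT) = 1.00000000
P = K * exp(-rT) * N(-d2) - S_0 * exp(-qT) * N(-d1)
N(-d1) = 0.28077063; N(-d2) = 0.36156469
P = 40.5800 * 0.98609754 * 0.36156469 - 44.4800 * 1.00000000 * 0.28077063 = 1.9796


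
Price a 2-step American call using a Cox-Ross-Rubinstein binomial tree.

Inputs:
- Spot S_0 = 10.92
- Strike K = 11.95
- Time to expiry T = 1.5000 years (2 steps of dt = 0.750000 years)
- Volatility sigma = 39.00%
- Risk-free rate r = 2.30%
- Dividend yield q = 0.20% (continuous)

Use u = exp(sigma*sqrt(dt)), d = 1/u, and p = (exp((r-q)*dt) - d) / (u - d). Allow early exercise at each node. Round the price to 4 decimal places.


dt = T/N = 0.750000
u = exp(sigma*sqrt(dt)) = 1.401790; d = 1/u = 0.713374
p = (exp((r-q)*dt) - d) / (u - d) = 0.439416
Discount per step: exp(-r*dt) = 0.982898
Stock lattice S(k, i) with i counting down-moves:
  k=0: S(0,0) = 10.9200
  k=1: S(1,0) = 15.3075; S(1,1) = 7.7900
  k=2: S(2,0) = 21.4580; S(2,1) = 10.9200; S(2,2) = 5.5572
Terminal payoffs V(N, i) = max(S_T - K, 0):
  V(2,0) = 9.507962; V(2,1) = 0.000000; V(2,2) = 0.000000
Backward induction: V(k, i) = exp(-r*dt) * [p * V(k+1, i) + (1-p) * V(k+1, i+1)]; then take max(V_cont, immediate exercise) for American.
  V(1,0) = exp(-r*dt) * [p*9.507962 + (1-p)*0.000000] = 4.106498; exercise = 3.357546; V(1,0) = max -> 4.106498
  V(1,1) = exp(-r*dt) * [p*0.000000 + (1-p)*0.000000] = 0.000000; exercise = 0.000000; V(1,1) = max -> 0.000000
  V(0,0) = exp(-r*dt) * [p*4.106498 + (1-p)*0.000000] = 1.773600; exercise = 0.000000; V(0,0) = max -> 1.773600

Answer: Price = V(0,0) = 1.7736


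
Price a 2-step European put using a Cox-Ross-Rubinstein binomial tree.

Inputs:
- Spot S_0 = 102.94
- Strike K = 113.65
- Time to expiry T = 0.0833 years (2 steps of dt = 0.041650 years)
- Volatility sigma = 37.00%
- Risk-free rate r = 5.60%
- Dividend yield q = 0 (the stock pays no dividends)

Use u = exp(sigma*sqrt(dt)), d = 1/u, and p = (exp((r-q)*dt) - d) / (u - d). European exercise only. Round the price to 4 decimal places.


dt = T/N = 0.041650
u = exp(sigma*sqrt(dt)) = 1.078435; d = 1/u = 0.927270
p = (exp((r-q)*dt) - d) / (u - d) = 0.496579
Discount per step: exp(-r*dt) = 0.997670
Stock lattice S(k, i) with i counting down-moves:
  k=0: S(0,0) = 102.9400
  k=1: S(1,0) = 111.0141; S(1,1) = 95.4531
  k=2: S(2,0) = 119.7215; S(2,1) = 102.9400; S(2,2) = 88.5108
Terminal payoffs V(N, i) = max(K - S_T, 0):
  V(2,0) = 0.000000; V(2,1) = 10.710000; V(2,2) = 25.139195
Backward induction: V(k, i) = exp(-r*dt) * [p * V(k+1, i) + (1-p) * V(k+1, i+1)].
  V(1,0) = exp(-r*dt) * [p*0.000000 + (1-p)*10.710000] = 5.379081
  V(1,1) = exp(-r*dt) * [p*10.710000 + (1-p)*25.139195] = 17.932090
  V(0,0) = exp(-r*dt) * [p*5.379081 + (1-p)*17.932090] = 11.671278

Answer: Price = V(0,0) = 11.6713


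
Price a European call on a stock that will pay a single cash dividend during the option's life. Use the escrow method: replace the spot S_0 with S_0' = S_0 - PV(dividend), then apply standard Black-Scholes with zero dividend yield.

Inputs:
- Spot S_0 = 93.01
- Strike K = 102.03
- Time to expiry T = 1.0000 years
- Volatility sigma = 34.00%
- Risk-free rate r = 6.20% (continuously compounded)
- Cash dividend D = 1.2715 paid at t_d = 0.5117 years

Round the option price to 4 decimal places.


PV(D) = D * exp(-r * t_d) = 1.2715 * 0.96877257 = 1.23179432
S_0' = S_0 - PV(D) = 93.0100 - 1.23179432 = 91.77820568
d1 = (ln(S_0'/K) + (r + sigma^2/2)*T) / (sigma*sqrt(T)) = 0.04090580
d2 = d1 - sigma*sqrt(T) = -0.29909420
exp(-rT) = 0.93988289
N(d1) = 0.51631450; N(d2) = 0.38243408
C = S_0' * N(d1) - K * exp(-rT) * N(d2) = 91.77820568 * 0.51631450 - 102.0300 * 0.93988289 * 0.38243408 = 10.7124

Answer: Price = 10.7124


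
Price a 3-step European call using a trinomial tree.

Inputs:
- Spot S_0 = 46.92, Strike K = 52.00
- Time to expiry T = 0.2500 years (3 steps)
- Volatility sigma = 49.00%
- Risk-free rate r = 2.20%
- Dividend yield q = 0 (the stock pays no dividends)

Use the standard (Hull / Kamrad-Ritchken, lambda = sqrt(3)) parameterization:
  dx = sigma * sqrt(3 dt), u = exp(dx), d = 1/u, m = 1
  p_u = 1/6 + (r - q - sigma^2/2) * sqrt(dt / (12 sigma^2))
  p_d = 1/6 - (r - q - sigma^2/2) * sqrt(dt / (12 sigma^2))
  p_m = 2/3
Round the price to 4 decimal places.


dt = T/N = 0.083333; dx = sigma*sqrt(3*dt) = 0.245000
u = exp(dx) = 1.277621; d = 1/u = 0.782705
p_u = 0.149991, p_m = 0.666667, p_d = 0.183342
Discount per step: exp(-r*dt) = 0.998168
Stock lattice S(k, j) with j the centered position index:
  k=0: S(0,+0) = 46.9200
  k=1: S(1,-1) = 36.7245; S(1,+0) = 46.9200; S(1,+1) = 59.9460
  k=2: S(2,-2) = 28.7444; S(2,-1) = 36.7245; S(2,+0) = 46.9200; S(2,+1) = 59.9460; S(2,+2) = 76.5883
  k=3: S(3,-3) = 22.4984; S(3,-2) = 28.7444; S(3,-1) = 36.7245; S(3,+0) = 46.9200; S(3,+1) = 59.9460; S(3,+2) = 76.5883; S(3,+3) = 97.8508
Terminal payoffs V(N, j) = max(S_T - K, 0):
  V(3,-3) = 0.000000; V(3,-2) = 0.000000; V(3,-1) = 0.000000; V(3,+0) = 0.000000; V(3,+1) = 7.945992; V(3,+2) = 24.588277; V(3,+3) = 45.850815
Backward induction: V(k, j) = exp(-r*dt) * [p_u * V(k+1, j+1) + p_m * V(k+1, j) + p_d * V(k+1, j-1)]
  V(2,-2) = exp(-r*dt) * [p_u*0.000000 + p_m*0.000000 + p_d*0.000000] = 0.000000
  V(2,-1) = exp(-r*dt) * [p_u*0.000000 + p_m*0.000000 + p_d*0.000000] = 0.000000
  V(2,+0) = exp(-r*dt) * [p_u*7.945992 + p_m*0.000000 + p_d*0.000000] = 1.189648
  V(2,+1) = exp(-r*dt) * [p_u*24.588277 + p_m*7.945992 + p_d*0.000000] = 8.968902
  V(2,+2) = exp(-r*dt) * [p_u*45.850815 + p_m*24.588277 + p_d*7.945992] = 24.680960
  V(1,-1) = exp(-r*dt) * [p_u*1.189648 + p_m*0.000000 + p_d*0.000000] = 0.178110
  V(1,+0) = exp(-r*dt) * [p_u*8.968902 + p_m*1.189648 + p_d*0.000000] = 2.134441
  V(1,+1) = exp(-r*dt) * [p_u*24.680960 + p_m*8.968902 + p_d*1.189648] = 9.881183
  V(0,+0) = exp(-r*dt) * [p_u*9.881183 + p_m*2.134441 + p_d*0.178110] = 2.932328

Answer: Price = V(0,0) = 2.9323


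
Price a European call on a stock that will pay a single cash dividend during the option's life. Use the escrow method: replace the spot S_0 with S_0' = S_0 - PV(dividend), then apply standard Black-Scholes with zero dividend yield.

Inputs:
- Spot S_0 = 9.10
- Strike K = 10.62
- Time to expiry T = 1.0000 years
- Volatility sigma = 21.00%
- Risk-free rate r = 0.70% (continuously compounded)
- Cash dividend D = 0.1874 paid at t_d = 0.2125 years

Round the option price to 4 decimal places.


Answer: Price = 0.2434

Derivation:
PV(D) = D * exp(-r * t_d) = 0.1874 * 0.99851361 = 0.18712145
S_0' = S_0 - PV(D) = 9.1000 - 0.18712145 = 8.91287855
d1 = (ln(S_0'/K) + (r + sigma^2/2)*T) / (sigma*sqrt(T)) = -0.69615122
d2 = d1 - sigma*sqrt(T) = -0.90615122
exp(-rT) = 0.99302444
N(d1) = 0.24316707; N(d2) = 0.18242791
C = S_0' * N(d1) - K * exp(-rT) * N(d2) = 8.91287855 * 0.24316707 - 10.6200 * 0.99302444 * 0.18242791 = 0.2434


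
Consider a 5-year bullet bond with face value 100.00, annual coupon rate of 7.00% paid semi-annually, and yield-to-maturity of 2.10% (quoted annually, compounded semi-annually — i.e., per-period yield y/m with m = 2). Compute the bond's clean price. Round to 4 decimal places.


Answer: Price = 123.1426

Derivation:
Coupon per period c = face * coupon_rate / m = 3.500000
Periods per year m = 2; per-period yield y/m = 0.010500
Number of cashflows N = 10
Cashflows (t years, CF_t, discount factor 1/(1+y/m)^(m*t), PV):
  t = 0.5000: CF_t = 3.500000, DF = 0.989609, PV = 3.463632
  t = 1.0000: CF_t = 3.500000, DF = 0.979326, PV = 3.427642
  t = 1.5000: CF_t = 3.500000, DF = 0.969150, PV = 3.392025
  t = 2.0000: CF_t = 3.500000, DF = 0.959080, PV = 3.356779
  t = 2.5000: CF_t = 3.500000, DF = 0.949114, PV = 3.321899
  t = 3.0000: CF_t = 3.500000, DF = 0.939252, PV = 3.287382
  t = 3.5000: CF_t = 3.500000, DF = 0.929492, PV = 3.253223
  t = 4.0000: CF_t = 3.500000, DF = 0.919834, PV = 3.219419
  t = 4.5000: CF_t = 3.500000, DF = 0.910276, PV = 3.185966
  t = 5.0000: CF_t = 103.500000, DF = 0.900818, PV = 93.234613
Price P = sum_t PV_t = 123.142580


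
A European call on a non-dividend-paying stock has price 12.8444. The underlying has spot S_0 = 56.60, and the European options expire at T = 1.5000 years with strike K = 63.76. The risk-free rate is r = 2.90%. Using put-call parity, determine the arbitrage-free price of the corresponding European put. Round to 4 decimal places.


Answer: Put price = 17.2903

Derivation:
Put-call parity: C - P = S_0 * exp(-qT) - K * exp(-rT).
S_0 * exp(-qT) = 56.6000 * 1.00000000 = 56.60000000
K * exp(-rT) = 63.7600 * 0.95743255 = 61.04589965
P = C - S*exp(-qT) + K*exp(-rT)
P = 12.8444 - 56.60000000 + 61.04589965 = 17.2903


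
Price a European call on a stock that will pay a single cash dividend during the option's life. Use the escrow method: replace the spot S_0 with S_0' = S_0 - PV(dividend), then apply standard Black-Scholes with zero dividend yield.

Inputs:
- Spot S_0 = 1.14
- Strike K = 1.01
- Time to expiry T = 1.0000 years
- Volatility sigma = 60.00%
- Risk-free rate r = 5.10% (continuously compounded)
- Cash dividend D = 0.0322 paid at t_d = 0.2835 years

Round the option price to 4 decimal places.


PV(D) = D * exp(-r * t_d) = 0.0322 * 0.98564552 = 0.03173779
S_0' = S_0 - PV(D) = 1.1400 - 0.03173779 = 1.10826221
d1 = (ln(S_0'/K) + (r + sigma^2/2)*T) / (sigma*sqrt(T)) = 0.53973814
d2 = d1 - sigma*sqrt(T) = -0.06026186
exp(-rT) = 0.95027867
N(d1) = 0.70531118; N(d2) = 0.47597354
C = S_0' * N(d1) - K * exp(-rT) * N(d2) = 1.10826221 * 0.70531118 - 1.0100 * 0.95027867 * 0.47597354 = 0.3248

Answer: Price = 0.3248


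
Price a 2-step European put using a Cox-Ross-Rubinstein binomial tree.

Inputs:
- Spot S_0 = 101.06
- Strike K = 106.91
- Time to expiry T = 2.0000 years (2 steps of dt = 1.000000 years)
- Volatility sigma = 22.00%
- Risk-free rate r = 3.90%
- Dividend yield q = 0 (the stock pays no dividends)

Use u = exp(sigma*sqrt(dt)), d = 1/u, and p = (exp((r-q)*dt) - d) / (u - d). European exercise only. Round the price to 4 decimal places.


dt = T/N = 1.000000
u = exp(sigma*sqrt(dt)) = 1.246077; d = 1/u = 0.802519
p = (exp((r-q)*dt) - d) / (u - d) = 0.534883
Discount per step: exp(-r*dt) = 0.961751
Stock lattice S(k, i) with i counting down-moves:
  k=0: S(0,0) = 101.0600
  k=1: S(1,0) = 125.9285; S(1,1) = 81.1025
  k=2: S(2,0) = 156.9166; S(2,1) = 101.0600; S(2,2) = 65.0863
Terminal payoffs V(N, i) = max(K - S_T, 0):
  V(2,0) = 0.000000; V(2,1) = 5.850000; V(2,2) = 41.823679
Backward induction: V(k, i) = exp(-r*dt) * [p * V(k+1, i) + (1-p) * V(k+1, i+1)].
  V(1,0) = exp(-r*dt) * [p*0.000000 + (1-p)*5.850000] = 2.616860
  V(1,1) = exp(-r*dt) * [p*5.850000 + (1-p)*41.823679] = 21.718219
  V(0,0) = exp(-r*dt) * [p*2.616860 + (1-p)*21.718219] = 11.061309

Answer: Price = V(0,0) = 11.0613


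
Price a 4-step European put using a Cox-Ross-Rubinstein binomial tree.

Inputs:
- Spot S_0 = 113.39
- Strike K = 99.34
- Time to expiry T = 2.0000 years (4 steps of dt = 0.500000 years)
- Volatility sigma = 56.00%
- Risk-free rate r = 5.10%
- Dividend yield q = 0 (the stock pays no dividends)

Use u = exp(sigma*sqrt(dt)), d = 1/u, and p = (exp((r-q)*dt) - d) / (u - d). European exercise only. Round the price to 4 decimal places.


Answer: Price = V(0,0) = 20.6836

Derivation:
dt = T/N = 0.500000
u = exp(sigma*sqrt(dt)) = 1.485839; d = 1/u = 0.673020
p = (exp((r-q)*dt) - d) / (u - d) = 0.434054
Discount per step: exp(-r*dt) = 0.974822
Stock lattice S(k, i) with i counting down-moves:
  k=0: S(0,0) = 113.3900
  k=1: S(1,0) = 168.4793; S(1,1) = 76.3138
  k=2: S(2,0) = 250.3332; S(2,1) = 113.3900; S(2,2) = 51.3607
  k=3: S(3,0) = 371.9549; S(3,1) = 168.4793; S(3,2) = 76.3138; S(3,3) = 34.5668
  k=4: S(4,0) = 552.6652; S(4,1) = 250.3332; S(4,2) = 113.3900; S(4,3) = 51.3607; S(4,4) = 23.2642
Terminal payoffs V(N, i) = max(K - S_T, 0):
  V(4,0) = 0.000000; V(4,1) = 0.000000; V(4,2) = 0.000000; V(4,3) = 47.979284; V(4,4) = 76.075839
Backward induction: V(k, i) = exp(-r*dt) * [p * V(k+1, i) + (1-p) * V(k+1, i+1)].
  V(3,0) = exp(-r*dt) * [p*0.000000 + (1-p)*0.000000] = 0.000000
  V(3,1) = exp(-r*dt) * [p*0.000000 + (1-p)*0.000000] = 0.000000
  V(3,2) = exp(-r*dt) * [p*0.000000 + (1-p)*47.979284] = 26.470003
  V(3,3) = exp(-r*dt) * [p*47.979284 + (1-p)*76.075839] = 62.272051
  V(2,0) = exp(-r*dt) * [p*0.000000 + (1-p)*0.000000] = 0.000000
  V(2,1) = exp(-r*dt) * [p*0.000000 + (1-p)*26.470003] = 14.603408
  V(2,2) = exp(-r*dt) * [p*26.470003 + (1-p)*62.272051] = 45.555416
  V(1,0) = exp(-r*dt) * [p*0.000000 + (1-p)*14.603408] = 8.056649
  V(1,1) = exp(-r*dt) * [p*14.603408 + (1-p)*45.555416] = 31.311843
  V(0,0) = exp(-r*dt) * [p*8.056649 + (1-p)*31.311843] = 20.683611


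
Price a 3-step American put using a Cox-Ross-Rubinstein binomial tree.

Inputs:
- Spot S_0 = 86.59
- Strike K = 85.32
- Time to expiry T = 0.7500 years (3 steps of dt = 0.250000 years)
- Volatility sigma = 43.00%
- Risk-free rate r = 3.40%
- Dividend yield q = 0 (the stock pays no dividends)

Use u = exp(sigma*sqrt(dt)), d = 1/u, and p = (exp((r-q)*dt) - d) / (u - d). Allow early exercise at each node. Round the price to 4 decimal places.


Answer: Price = V(0,0) = 12.1331

Derivation:
dt = T/N = 0.250000
u = exp(sigma*sqrt(dt)) = 1.239862; d = 1/u = 0.806541
p = (exp((r-q)*dt) - d) / (u - d) = 0.466156
Discount per step: exp(-r*dt) = 0.991536
Stock lattice S(k, i) with i counting down-moves:
  k=0: S(0,0) = 86.5900
  k=1: S(1,0) = 107.3596; S(1,1) = 69.8384
  k=2: S(2,0) = 133.1111; S(2,1) = 86.5900; S(2,2) = 56.3276
  k=3: S(3,0) = 165.0394; S(3,1) = 107.3596; S(3,2) = 69.8384; S(3,3) = 45.4305
Terminal payoffs V(N, i) = max(K - S_T, 0):
  V(3,0) = 0.000000; V(3,1) = 0.000000; V(3,2) = 15.481577; V(3,3) = 39.889470
Backward induction: V(k, i) = exp(-r*dt) * [p * V(k+1, i) + (1-p) * V(k+1, i+1)]; then take max(V_cont, immediate exercise) for American.
  V(2,0) = exp(-r*dt) * [p*0.000000 + (1-p)*0.000000] = 0.000000; exercise = 0.000000; V(2,0) = max -> 0.000000
  V(2,1) = exp(-r*dt) * [p*0.000000 + (1-p)*15.481577] = 8.194799; exercise = 0.000000; V(2,1) = max -> 8.194799
  V(2,2) = exp(-r*dt) * [p*15.481577 + (1-p)*39.889470] = 28.270271; exercise = 28.992417; V(2,2) = max -> 28.992417
  V(1,0) = exp(-r*dt) * [p*0.000000 + (1-p)*8.194799] = 4.337719; exercise = 0.000000; V(1,0) = max -> 4.337719
  V(1,1) = exp(-r*dt) * [p*8.194799 + (1-p)*28.992417] = 19.134156; exercise = 15.481577; V(1,1) = max -> 19.134156
  V(0,0) = exp(-r*dt) * [p*4.337719 + (1-p)*19.134156] = 12.133142; exercise = 0.000000; V(0,0) = max -> 12.133142
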